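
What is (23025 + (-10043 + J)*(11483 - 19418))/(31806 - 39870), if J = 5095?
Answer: -4365045/896 ≈ -4871.7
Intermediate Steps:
(23025 + (-10043 + J)*(11483 - 19418))/(31806 - 39870) = (23025 + (-10043 + 5095)*(11483 - 19418))/(31806 - 39870) = (23025 - 4948*(-7935))/(-8064) = (23025 + 39262380)*(-1/8064) = 39285405*(-1/8064) = -4365045/896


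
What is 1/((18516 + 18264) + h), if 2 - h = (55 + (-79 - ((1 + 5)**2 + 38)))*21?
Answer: 1/38840 ≈ 2.5747e-5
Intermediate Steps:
h = 2060 (h = 2 - (55 + (-79 - ((1 + 5)**2 + 38)))*21 = 2 - (55 + (-79 - (6**2 + 38)))*21 = 2 - (55 + (-79 - (36 + 38)))*21 = 2 - (55 + (-79 - 1*74))*21 = 2 - (55 + (-79 - 74))*21 = 2 - (55 - 153)*21 = 2 - (-98)*21 = 2 - 1*(-2058) = 2 + 2058 = 2060)
1/((18516 + 18264) + h) = 1/((18516 + 18264) + 2060) = 1/(36780 + 2060) = 1/38840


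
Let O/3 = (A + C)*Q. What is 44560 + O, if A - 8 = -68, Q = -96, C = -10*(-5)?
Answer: 47440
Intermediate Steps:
C = 50
A = -60 (A = 8 - 68 = -60)
O = 2880 (O = 3*((-60 + 50)*(-96)) = 3*(-10*(-96)) = 3*960 = 2880)
44560 + O = 44560 + 2880 = 47440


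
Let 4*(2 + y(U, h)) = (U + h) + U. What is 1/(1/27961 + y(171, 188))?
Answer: 55922/7297823 ≈ 0.0076628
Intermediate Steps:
y(U, h) = -2 + U/2 + h/4 (y(U, h) = -2 + ((U + h) + U)/4 = -2 + (h + 2*U)/4 = -2 + (U/2 + h/4) = -2 + U/2 + h/4)
1/(1/27961 + y(171, 188)) = 1/(1/27961 + (-2 + (½)*171 + (¼)*188)) = 1/(1/27961 + (-2 + 171/2 + 47)) = 1/(1/27961 + 261/2) = 1/(7297823/55922) = 55922/7297823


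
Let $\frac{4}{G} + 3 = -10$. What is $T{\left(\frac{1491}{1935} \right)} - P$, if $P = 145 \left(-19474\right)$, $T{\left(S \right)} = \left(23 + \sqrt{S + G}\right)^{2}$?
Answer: $\frac{23681415596}{8385} + \frac{46 \sqrt{32542185}}{8385} \approx 2.8243 \cdot 10^{6}$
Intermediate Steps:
$G = - \frac{4}{13}$ ($G = \frac{4}{-3 - 10} = \frac{4}{-13} = 4 \left(- \frac{1}{13}\right) = - \frac{4}{13} \approx -0.30769$)
$T{\left(S \right)} = \left(23 + \sqrt{- \frac{4}{13} + S}\right)^{2}$ ($T{\left(S \right)} = \left(23 + \sqrt{S - \frac{4}{13}}\right)^{2} = \left(23 + \sqrt{- \frac{4}{13} + S}\right)^{2}$)
$P = -2823730$
$T{\left(\frac{1491}{1935} \right)} - P = \frac{\left(299 + \sqrt{13} \sqrt{-4 + 13 \cdot \frac{1491}{1935}}\right)^{2}}{169} - -2823730 = \frac{\left(299 + \sqrt{13} \sqrt{-4 + 13 \cdot 1491 \cdot \frac{1}{1935}}\right)^{2}}{169} + 2823730 = \frac{\left(299 + \sqrt{13} \sqrt{-4 + 13 \cdot \frac{497}{645}}\right)^{2}}{169} + 2823730 = \frac{\left(299 + \sqrt{13} \sqrt{-4 + \frac{6461}{645}}\right)^{2}}{169} + 2823730 = \frac{\left(299 + \sqrt{13} \sqrt{\frac{3881}{645}}\right)^{2}}{169} + 2823730 = \frac{\left(299 + \sqrt{13} \frac{\sqrt{2503245}}{645}\right)^{2}}{169} + 2823730 = \frac{\left(299 + \frac{\sqrt{32542185}}{645}\right)^{2}}{169} + 2823730 = 2823730 + \frac{\left(299 + \frac{\sqrt{32542185}}{645}\right)^{2}}{169}$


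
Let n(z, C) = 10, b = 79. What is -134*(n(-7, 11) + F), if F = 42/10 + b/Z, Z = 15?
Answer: -39128/15 ≈ -2608.5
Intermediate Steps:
F = 142/15 (F = 42/10 + 79/15 = 42*(1/10) + 79*(1/15) = 21/5 + 79/15 = 142/15 ≈ 9.4667)
-134*(n(-7, 11) + F) = -134*(10 + 142/15) = -134*292/15 = -39128/15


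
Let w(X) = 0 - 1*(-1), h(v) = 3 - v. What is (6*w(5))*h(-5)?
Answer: 48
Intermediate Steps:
w(X) = 1 (w(X) = 0 + 1 = 1)
(6*w(5))*h(-5) = (6*1)*(3 - 1*(-5)) = 6*(3 + 5) = 6*8 = 48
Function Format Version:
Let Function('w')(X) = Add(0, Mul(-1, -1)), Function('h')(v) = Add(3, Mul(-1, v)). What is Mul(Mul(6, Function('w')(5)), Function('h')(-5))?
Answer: 48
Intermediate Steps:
Function('w')(X) = 1 (Function('w')(X) = Add(0, 1) = 1)
Mul(Mul(6, Function('w')(5)), Function('h')(-5)) = Mul(Mul(6, 1), Add(3, Mul(-1, -5))) = Mul(6, Add(3, 5)) = Mul(6, 8) = 48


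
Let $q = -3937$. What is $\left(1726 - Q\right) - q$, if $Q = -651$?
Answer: $6314$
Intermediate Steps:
$\left(1726 - Q\right) - q = \left(1726 - -651\right) - -3937 = \left(1726 + 651\right) + 3937 = 2377 + 3937 = 6314$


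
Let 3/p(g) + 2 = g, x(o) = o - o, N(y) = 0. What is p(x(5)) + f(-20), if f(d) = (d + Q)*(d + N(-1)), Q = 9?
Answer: 437/2 ≈ 218.50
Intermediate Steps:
x(o) = 0
p(g) = 3/(-2 + g)
f(d) = d*(9 + d) (f(d) = (d + 9)*(d + 0) = (9 + d)*d = d*(9 + d))
p(x(5)) + f(-20) = 3/(-2 + 0) - 20*(9 - 20) = 3/(-2) - 20*(-11) = 3*(-½) + 220 = -3/2 + 220 = 437/2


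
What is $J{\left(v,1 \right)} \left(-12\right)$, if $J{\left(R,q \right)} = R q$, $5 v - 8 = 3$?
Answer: $- \frac{132}{5} \approx -26.4$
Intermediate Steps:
$v = \frac{11}{5}$ ($v = \frac{8}{5} + \frac{1}{5} \cdot 3 = \frac{8}{5} + \frac{3}{5} = \frac{11}{5} \approx 2.2$)
$J{\left(v,1 \right)} \left(-12\right) = \frac{11}{5} \cdot 1 \left(-12\right) = \frac{11}{5} \left(-12\right) = - \frac{132}{5}$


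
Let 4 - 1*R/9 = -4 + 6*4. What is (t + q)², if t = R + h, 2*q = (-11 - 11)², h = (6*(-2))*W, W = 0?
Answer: 9604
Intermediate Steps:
h = 0 (h = (6*(-2))*0 = -12*0 = 0)
R = -144 (R = 36 - 9*(-4 + 6*4) = 36 - 9*(-4 + 24) = 36 - 9*20 = 36 - 180 = -144)
q = 242 (q = (-11 - 11)²/2 = (½)*(-22)² = (½)*484 = 242)
t = -144 (t = -144 + 0 = -144)
(t + q)² = (-144 + 242)² = 98² = 9604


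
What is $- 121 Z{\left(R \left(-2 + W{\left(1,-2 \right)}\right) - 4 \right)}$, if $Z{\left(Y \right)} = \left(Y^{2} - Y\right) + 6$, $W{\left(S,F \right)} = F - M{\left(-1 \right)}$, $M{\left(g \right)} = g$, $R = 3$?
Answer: $-22748$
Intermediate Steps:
$W{\left(S,F \right)} = 1 + F$ ($W{\left(S,F \right)} = F - -1 = F + 1 = 1 + F$)
$Z{\left(Y \right)} = 6 + Y^{2} - Y$
$- 121 Z{\left(R \left(-2 + W{\left(1,-2 \right)}\right) - 4 \right)} = - 121 \left(6 + \left(3 \left(-2 + \left(1 - 2\right)\right) - 4\right)^{2} - \left(3 \left(-2 + \left(1 - 2\right)\right) - 4\right)\right) = - 121 \left(6 + \left(3 \left(-2 - 1\right) - 4\right)^{2} - \left(3 \left(-2 - 1\right) - 4\right)\right) = - 121 \left(6 + \left(3 \left(-3\right) - 4\right)^{2} - \left(3 \left(-3\right) - 4\right)\right) = - 121 \left(6 + \left(-9 - 4\right)^{2} - \left(-9 - 4\right)\right) = - 121 \left(6 + \left(-13\right)^{2} - -13\right) = - 121 \left(6 + 169 + 13\right) = \left(-121\right) 188 = -22748$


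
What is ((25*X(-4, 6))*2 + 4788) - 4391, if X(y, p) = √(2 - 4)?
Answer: 397 + 50*I*√2 ≈ 397.0 + 70.711*I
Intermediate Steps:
X(y, p) = I*√2 (X(y, p) = √(-2) = I*√2)
((25*X(-4, 6))*2 + 4788) - 4391 = ((25*(I*√2))*2 + 4788) - 4391 = ((25*I*√2)*2 + 4788) - 4391 = (50*I*√2 + 4788) - 4391 = (4788 + 50*I*√2) - 4391 = 397 + 50*I*√2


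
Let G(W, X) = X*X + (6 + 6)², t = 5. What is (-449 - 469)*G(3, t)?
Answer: -155142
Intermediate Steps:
G(W, X) = 144 + X² (G(W, X) = X² + 12² = X² + 144 = 144 + X²)
(-449 - 469)*G(3, t) = (-449 - 469)*(144 + 5²) = -918*(144 + 25) = -918*169 = -155142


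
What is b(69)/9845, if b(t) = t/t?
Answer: 1/9845 ≈ 0.00010157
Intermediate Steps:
b(t) = 1
b(69)/9845 = 1/9845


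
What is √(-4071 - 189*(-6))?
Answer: I*√2937 ≈ 54.194*I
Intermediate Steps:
√(-4071 - 189*(-6)) = √(-4071 + 1134) = √(-2937) = I*√2937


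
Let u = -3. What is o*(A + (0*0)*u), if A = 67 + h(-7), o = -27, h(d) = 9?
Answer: -2052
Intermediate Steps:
A = 76 (A = 67 + 9 = 76)
o*(A + (0*0)*u) = -27*(76 + (0*0)*(-3)) = -27*(76 + 0*(-3)) = -27*(76 + 0) = -27*76 = -2052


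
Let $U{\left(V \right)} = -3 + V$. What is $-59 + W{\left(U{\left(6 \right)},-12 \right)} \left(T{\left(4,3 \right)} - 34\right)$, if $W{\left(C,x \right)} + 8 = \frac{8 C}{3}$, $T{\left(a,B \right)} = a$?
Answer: $-59$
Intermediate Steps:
$W{\left(C,x \right)} = -8 + \frac{8 C}{3}$
$-59 + W{\left(U{\left(6 \right)},-12 \right)} \left(T{\left(4,3 \right)} - 34\right) = -59 + \left(-8 + \frac{8 \left(-3 + 6\right)}{3}\right) \left(4 - 34\right) = -59 + \left(-8 + \frac{8}{3} \cdot 3\right) \left(4 - 34\right) = -59 + \left(-8 + 8\right) \left(-30\right) = -59 + 0 \left(-30\right) = -59 + 0 = -59$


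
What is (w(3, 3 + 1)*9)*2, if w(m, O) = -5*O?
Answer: -360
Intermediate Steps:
(w(3, 3 + 1)*9)*2 = (-5*(3 + 1)*9)*2 = (-5*4*9)*2 = -20*9*2 = -180*2 = -360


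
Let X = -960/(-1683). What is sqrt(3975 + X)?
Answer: sqrt(1251195495)/561 ≈ 63.052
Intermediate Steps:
X = 320/561 (X = -960*(-1/1683) = 320/561 ≈ 0.57041)
sqrt(3975 + X) = sqrt(3975 + 320/561) = sqrt(2230295/561) = sqrt(1251195495)/561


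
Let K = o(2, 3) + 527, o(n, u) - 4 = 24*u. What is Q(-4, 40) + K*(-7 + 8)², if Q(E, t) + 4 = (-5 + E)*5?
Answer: 554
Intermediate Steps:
o(n, u) = 4 + 24*u
Q(E, t) = -29 + 5*E (Q(E, t) = -4 + (-5 + E)*5 = -4 + (-25 + 5*E) = -29 + 5*E)
K = 603 (K = (4 + 24*3) + 527 = (4 + 72) + 527 = 76 + 527 = 603)
Q(-4, 40) + K*(-7 + 8)² = (-29 + 5*(-4)) + 603*(-7 + 8)² = (-29 - 20) + 603*1² = -49 + 603*1 = -49 + 603 = 554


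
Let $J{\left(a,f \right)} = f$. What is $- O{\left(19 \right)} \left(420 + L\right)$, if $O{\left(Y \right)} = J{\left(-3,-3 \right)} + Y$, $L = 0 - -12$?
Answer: $-6912$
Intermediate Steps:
$L = 12$ ($L = 0 + 12 = 12$)
$O{\left(Y \right)} = -3 + Y$
$- O{\left(19 \right)} \left(420 + L\right) = - \left(-3 + 19\right) \left(420 + 12\right) = - 16 \cdot 432 = \left(-1\right) 6912 = -6912$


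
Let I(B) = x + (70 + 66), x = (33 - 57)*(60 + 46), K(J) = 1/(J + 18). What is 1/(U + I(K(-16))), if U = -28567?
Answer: -1/30975 ≈ -3.2284e-5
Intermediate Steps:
K(J) = 1/(18 + J)
x = -2544 (x = -24*106 = -2544)
I(B) = -2408 (I(B) = -2544 + (70 + 66) = -2544 + 136 = -2408)
1/(U + I(K(-16))) = 1/(-28567 - 2408) = 1/(-30975) = -1/30975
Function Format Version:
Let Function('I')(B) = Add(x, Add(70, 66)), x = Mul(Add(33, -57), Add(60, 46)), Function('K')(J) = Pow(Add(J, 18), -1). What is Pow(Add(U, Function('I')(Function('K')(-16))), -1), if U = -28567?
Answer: Rational(-1, 30975) ≈ -3.2284e-5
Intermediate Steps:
Function('K')(J) = Pow(Add(18, J), -1)
x = -2544 (x = Mul(-24, 106) = -2544)
Function('I')(B) = -2408 (Function('I')(B) = Add(-2544, Add(70, 66)) = Add(-2544, 136) = -2408)
Pow(Add(U, Function('I')(Function('K')(-16))), -1) = Pow(Add(-28567, -2408), -1) = Pow(-30975, -1) = Rational(-1, 30975)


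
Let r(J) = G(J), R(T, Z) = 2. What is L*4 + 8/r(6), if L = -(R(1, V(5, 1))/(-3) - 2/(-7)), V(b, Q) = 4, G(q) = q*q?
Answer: 110/63 ≈ 1.7460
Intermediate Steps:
G(q) = q²
r(J) = J²
L = 8/21 (L = -(2/(-3) - 2/(-7)) = -(2*(-⅓) - 2*(-⅐)) = -(-⅔ + 2/7) = -1*(-8/21) = 8/21 ≈ 0.38095)
L*4 + 8/r(6) = (8/21)*4 + 8/(6²) = 32/21 + 8/36 = 32/21 + 8*(1/36) = 32/21 + 2/9 = 110/63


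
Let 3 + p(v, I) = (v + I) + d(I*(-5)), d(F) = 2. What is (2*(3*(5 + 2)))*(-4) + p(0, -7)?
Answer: -176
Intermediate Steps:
p(v, I) = -1 + I + v (p(v, I) = -3 + ((v + I) + 2) = -3 + ((I + v) + 2) = -3 + (2 + I + v) = -1 + I + v)
(2*(3*(5 + 2)))*(-4) + p(0, -7) = (2*(3*(5 + 2)))*(-4) + (-1 - 7 + 0) = (2*(3*7))*(-4) - 8 = (2*21)*(-4) - 8 = 42*(-4) - 8 = -168 - 8 = -176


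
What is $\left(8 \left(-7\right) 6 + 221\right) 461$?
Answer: $-53015$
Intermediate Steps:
$\left(8 \left(-7\right) 6 + 221\right) 461 = \left(\left(-56\right) 6 + 221\right) 461 = \left(-336 + 221\right) 461 = \left(-115\right) 461 = -53015$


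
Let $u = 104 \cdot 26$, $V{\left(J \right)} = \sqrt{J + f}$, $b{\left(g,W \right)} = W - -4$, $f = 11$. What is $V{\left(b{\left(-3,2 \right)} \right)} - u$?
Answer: $-2704 + \sqrt{17} \approx -2699.9$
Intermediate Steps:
$b{\left(g,W \right)} = 4 + W$ ($b{\left(g,W \right)} = W + 4 = 4 + W$)
$V{\left(J \right)} = \sqrt{11 + J}$ ($V{\left(J \right)} = \sqrt{J + 11} = \sqrt{11 + J}$)
$u = 2704$
$V{\left(b{\left(-3,2 \right)} \right)} - u = \sqrt{11 + \left(4 + 2\right)} - 2704 = \sqrt{11 + 6} - 2704 = \sqrt{17} - 2704 = -2704 + \sqrt{17}$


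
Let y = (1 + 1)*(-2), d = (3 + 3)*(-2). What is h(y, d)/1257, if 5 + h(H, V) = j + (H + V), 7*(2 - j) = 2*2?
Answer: -137/8799 ≈ -0.015570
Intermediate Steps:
d = -12 (d = 6*(-2) = -12)
j = 10/7 (j = 2 - 2*2/7 = 2 - 1/7*4 = 2 - 4/7 = 10/7 ≈ 1.4286)
y = -4 (y = 2*(-2) = -4)
h(H, V) = -25/7 + H + V (h(H, V) = -5 + (10/7 + (H + V)) = -5 + (10/7 + H + V) = -25/7 + H + V)
h(y, d)/1257 = (-25/7 - 4 - 12)/1257 = -137/7*1/1257 = -137/8799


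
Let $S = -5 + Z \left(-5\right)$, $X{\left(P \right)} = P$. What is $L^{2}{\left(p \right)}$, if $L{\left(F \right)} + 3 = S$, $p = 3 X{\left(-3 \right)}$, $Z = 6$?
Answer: $1444$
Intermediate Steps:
$p = -9$ ($p = 3 \left(-3\right) = -9$)
$S = -35$ ($S = -5 + 6 \left(-5\right) = -5 - 30 = -35$)
$L{\left(F \right)} = -38$ ($L{\left(F \right)} = -3 - 35 = -38$)
$L^{2}{\left(p \right)} = \left(-38\right)^{2} = 1444$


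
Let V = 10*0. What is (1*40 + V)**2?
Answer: 1600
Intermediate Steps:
V = 0
(1*40 + V)**2 = (1*40 + 0)**2 = (40 + 0)**2 = 40**2 = 1600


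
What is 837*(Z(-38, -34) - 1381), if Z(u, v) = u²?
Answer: 52731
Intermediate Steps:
837*(Z(-38, -34) - 1381) = 837*((-38)² - 1381) = 837*(1444 - 1381) = 837*63 = 52731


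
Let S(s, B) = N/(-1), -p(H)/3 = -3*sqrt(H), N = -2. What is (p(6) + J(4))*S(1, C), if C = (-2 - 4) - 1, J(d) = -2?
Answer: -4 + 18*sqrt(6) ≈ 40.091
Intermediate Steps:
p(H) = 9*sqrt(H) (p(H) = -(-9)*sqrt(H) = 9*sqrt(H))
C = -7 (C = -6 - 1 = -7)
S(s, B) = 2 (S(s, B) = -2/(-1) = -2*(-1) = 2)
(p(6) + J(4))*S(1, C) = (9*sqrt(6) - 2)*2 = (-2 + 9*sqrt(6))*2 = -4 + 18*sqrt(6)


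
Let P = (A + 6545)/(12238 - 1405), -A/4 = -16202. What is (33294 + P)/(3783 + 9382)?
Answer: 72149051/28523289 ≈ 2.5295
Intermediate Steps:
A = 64808 (A = -4*(-16202) = 64808)
P = 71353/10833 (P = (64808 + 6545)/(12238 - 1405) = 71353/10833 ≈ 6.5866)
(33294 + P)/(3783 + 9382) = (33294 + 71353/10833)/(3783 + 9382) = (360745255/10833)/13165 = (360745255/10833)*(1/13165) = 72149051/28523289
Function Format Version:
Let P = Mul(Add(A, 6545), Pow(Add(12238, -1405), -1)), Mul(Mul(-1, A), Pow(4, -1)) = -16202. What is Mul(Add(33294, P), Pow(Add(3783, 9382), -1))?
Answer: Rational(72149051, 28523289) ≈ 2.5295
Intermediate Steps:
A = 64808 (A = Mul(-4, -16202) = 64808)
P = Rational(71353, 10833) (P = Mul(Add(64808, 6545), Pow(Add(12238, -1405), -1)) = Mul(71353, Pow(10833, -1)) = Mul(71353, Rational(1, 10833)) = Rational(71353, 10833) ≈ 6.5866)
Mul(Add(33294, P), Pow(Add(3783, 9382), -1)) = Mul(Add(33294, Rational(71353, 10833)), Pow(Add(3783, 9382), -1)) = Mul(Rational(360745255, 10833), Pow(13165, -1)) = Mul(Rational(360745255, 10833), Rational(1, 13165)) = Rational(72149051, 28523289)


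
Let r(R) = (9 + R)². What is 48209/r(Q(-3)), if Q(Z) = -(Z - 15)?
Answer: 48209/729 ≈ 66.130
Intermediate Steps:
Q(Z) = 15 - Z (Q(Z) = -(-15 + Z) = 15 - Z)
48209/r(Q(-3)) = 48209/((9 + (15 - 1*(-3)))²) = 48209/((9 + (15 + 3))²) = 48209/((9 + 18)²) = 48209/(27²) = 48209/729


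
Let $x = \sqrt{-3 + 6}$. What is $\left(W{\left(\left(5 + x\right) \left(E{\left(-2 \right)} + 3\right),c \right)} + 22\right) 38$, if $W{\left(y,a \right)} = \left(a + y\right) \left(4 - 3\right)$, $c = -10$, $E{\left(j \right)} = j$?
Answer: $646 + 38 \sqrt{3} \approx 711.82$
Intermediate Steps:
$x = \sqrt{3} \approx 1.732$
$W{\left(y,a \right)} = a + y$ ($W{\left(y,a \right)} = \left(a + y\right) 1 = a + y$)
$\left(W{\left(\left(5 + x\right) \left(E{\left(-2 \right)} + 3\right),c \right)} + 22\right) 38 = \left(\left(-10 + \left(5 + \sqrt{3}\right) \left(-2 + 3\right)\right) + 22\right) 38 = \left(\left(-10 + \left(5 + \sqrt{3}\right) 1\right) + 22\right) 38 = \left(\left(-10 + \left(5 + \sqrt{3}\right)\right) + 22\right) 38 = \left(\left(-5 + \sqrt{3}\right) + 22\right) 38 = \left(17 + \sqrt{3}\right) 38 = 646 + 38 \sqrt{3}$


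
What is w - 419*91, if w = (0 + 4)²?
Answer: -38113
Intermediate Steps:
w = 16 (w = 4² = 16)
w - 419*91 = 16 - 419*91 = 16 - 38129 = -38113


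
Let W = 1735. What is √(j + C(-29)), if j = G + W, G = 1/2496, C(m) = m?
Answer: √166068903/312 ≈ 41.304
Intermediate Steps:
G = 1/2496 ≈ 0.00040064
j = 4330561/2496 (j = 1/2496 + 1735 = 4330561/2496 ≈ 1735.0)
√(j + C(-29)) = √(4330561/2496 - 29) = √(4258177/2496) = √166068903/312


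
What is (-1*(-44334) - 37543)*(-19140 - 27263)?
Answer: -315122773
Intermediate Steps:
(-1*(-44334) - 37543)*(-19140 - 27263) = (44334 - 37543)*(-46403) = 6791*(-46403) = -315122773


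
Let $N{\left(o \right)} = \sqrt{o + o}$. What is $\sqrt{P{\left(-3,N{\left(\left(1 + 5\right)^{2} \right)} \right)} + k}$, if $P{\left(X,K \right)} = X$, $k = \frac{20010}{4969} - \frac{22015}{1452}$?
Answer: $\frac{i \sqrt{1520260267953}}{327954} \approx 3.7596 i$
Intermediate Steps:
$N{\left(o \right)} = \sqrt{2} \sqrt{o}$ ($N{\left(o \right)} = \sqrt{2 o} = \sqrt{2} \sqrt{o}$)
$k = - \frac{80338015}{7214988}$ ($k = 20010 \cdot \frac{1}{4969} - \frac{22015}{1452} = \frac{20010}{4969} - \frac{22015}{1452} = - \frac{80338015}{7214988} \approx -11.135$)
$\sqrt{P{\left(-3,N{\left(\left(1 + 5\right)^{2} \right)} \right)} + k} = \sqrt{-3 - \frac{80338015}{7214988}} = \sqrt{- \frac{101982979}{7214988}} = \frac{i \sqrt{1520260267953}}{327954}$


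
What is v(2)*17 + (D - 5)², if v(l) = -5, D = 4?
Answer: -84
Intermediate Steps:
v(2)*17 + (D - 5)² = -5*17 + (4 - 5)² = -85 + (-1)² = -85 + 1 = -84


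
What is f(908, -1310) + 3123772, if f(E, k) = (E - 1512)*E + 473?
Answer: 2575813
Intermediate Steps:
f(E, k) = 473 + E*(-1512 + E) (f(E, k) = (-1512 + E)*E + 473 = E*(-1512 + E) + 473 = 473 + E*(-1512 + E))
f(908, -1310) + 3123772 = (473 + 908² - 1512*908) + 3123772 = (473 + 824464 - 1372896) + 3123772 = -547959 + 3123772 = 2575813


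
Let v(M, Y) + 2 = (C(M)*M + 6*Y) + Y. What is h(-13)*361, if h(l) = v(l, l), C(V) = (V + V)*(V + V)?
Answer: -3206041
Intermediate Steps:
C(V) = 4*V**2 (C(V) = (2*V)*(2*V) = 4*V**2)
v(M, Y) = -2 + 4*M**3 + 7*Y (v(M, Y) = -2 + (((4*M**2)*M + 6*Y) + Y) = -2 + ((4*M**3 + 6*Y) + Y) = -2 + (4*M**3 + 7*Y) = -2 + 4*M**3 + 7*Y)
h(l) = -2 + 4*l**3 + 7*l
h(-13)*361 = (-2 + 4*(-13)**3 + 7*(-13))*361 = (-2 + 4*(-2197) - 91)*361 = (-2 - 8788 - 91)*361 = -8881*361 = -3206041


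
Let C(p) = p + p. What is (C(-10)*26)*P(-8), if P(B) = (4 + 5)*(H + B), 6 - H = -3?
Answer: -4680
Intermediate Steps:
H = 9 (H = 6 - 1*(-3) = 6 + 3 = 9)
P(B) = 81 + 9*B (P(B) = (4 + 5)*(9 + B) = 9*(9 + B) = 81 + 9*B)
C(p) = 2*p
(C(-10)*26)*P(-8) = ((2*(-10))*26)*(81 + 9*(-8)) = (-20*26)*(81 - 72) = -520*9 = -4680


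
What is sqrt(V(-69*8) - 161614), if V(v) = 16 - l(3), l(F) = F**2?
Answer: I*sqrt(161607) ≈ 402.0*I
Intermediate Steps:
V(v) = 7 (V(v) = 16 - 1*3**2 = 16 - 1*9 = 16 - 9 = 7)
sqrt(V(-69*8) - 161614) = sqrt(7 - 161614) = sqrt(-161607) = I*sqrt(161607)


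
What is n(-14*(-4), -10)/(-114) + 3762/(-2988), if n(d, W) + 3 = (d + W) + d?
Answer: -3355/1577 ≈ -2.1275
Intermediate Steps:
n(d, W) = -3 + W + 2*d (n(d, W) = -3 + ((d + W) + d) = -3 + ((W + d) + d) = -3 + (W + 2*d) = -3 + W + 2*d)
n(-14*(-4), -10)/(-114) + 3762/(-2988) = (-3 - 10 + 2*(-14*(-4)))/(-114) + 3762/(-2988) = (-3 - 10 + 2*56)*(-1/114) + 3762*(-1/2988) = (-3 - 10 + 112)*(-1/114) - 209/166 = 99*(-1/114) - 209/166 = -33/38 - 209/166 = -3355/1577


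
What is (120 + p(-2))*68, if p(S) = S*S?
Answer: 8432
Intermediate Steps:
p(S) = S²
(120 + p(-2))*68 = (120 + (-2)²)*68 = (120 + 4)*68 = 124*68 = 8432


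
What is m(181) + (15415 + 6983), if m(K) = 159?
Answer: 22557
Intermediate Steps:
m(181) + (15415 + 6983) = 159 + (15415 + 6983) = 159 + 22398 = 22557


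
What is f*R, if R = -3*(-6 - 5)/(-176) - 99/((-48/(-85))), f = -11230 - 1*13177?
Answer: 8566857/2 ≈ 4.2834e+6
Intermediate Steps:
f = -24407 (f = -11230 - 13177 = -24407)
R = -351/2 (R = -3*(-11)*(-1/176) - 99/((-48*(-1/85))) = 33*(-1/176) - 99/48/85 = -3/16 - 99*85/48 = -3/16 - 2805/16 = -351/2 ≈ -175.50)
f*R = -24407*(-351/2) = 8566857/2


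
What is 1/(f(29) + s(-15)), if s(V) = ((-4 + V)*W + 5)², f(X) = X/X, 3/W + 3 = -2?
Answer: 25/6749 ≈ 0.0037043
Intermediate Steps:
W = -⅗ (W = 3/(-3 - 2) = 3/(-5) = 3*(-⅕) = -⅗ ≈ -0.60000)
f(X) = 1
s(V) = (37/5 - 3*V/5)² (s(V) = ((-4 + V)*(-⅗) + 5)² = ((12/5 - 3*V/5) + 5)² = (37/5 - 3*V/5)²)
1/(f(29) + s(-15)) = 1/(1 + (37 - 3*(-15))²/25) = 1/(1 + (37 + 45)²/25) = 1/(1 + (1/25)*82²) = 1/(1 + (1/25)*6724) = 1/(1 + 6724/25) = 1/(6749/25) = 25/6749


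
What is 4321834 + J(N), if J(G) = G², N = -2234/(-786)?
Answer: 667504187155/154449 ≈ 4.3218e+6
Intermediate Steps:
N = 1117/393 (N = -2234*(-1/786) = 1117/393 ≈ 2.8422)
4321834 + J(N) = 4321834 + (1117/393)² = 4321834 + 1247689/154449 = 667504187155/154449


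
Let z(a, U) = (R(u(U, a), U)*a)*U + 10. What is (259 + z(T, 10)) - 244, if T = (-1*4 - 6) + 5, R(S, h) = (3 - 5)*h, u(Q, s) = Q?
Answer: 1025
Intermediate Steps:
R(S, h) = -2*h
T = -5 (T = (-4 - 6) + 5 = -10 + 5 = -5)
z(a, U) = 10 - 2*a*U**2 (z(a, U) = ((-2*U)*a)*U + 10 = (-2*U*a)*U + 10 = -2*a*U**2 + 10 = 10 - 2*a*U**2)
(259 + z(T, 10)) - 244 = (259 + (10 - 2*(-5)*10**2)) - 244 = (259 + (10 - 2*(-5)*100)) - 244 = (259 + (10 + 1000)) - 244 = (259 + 1010) - 244 = 1269 - 244 = 1025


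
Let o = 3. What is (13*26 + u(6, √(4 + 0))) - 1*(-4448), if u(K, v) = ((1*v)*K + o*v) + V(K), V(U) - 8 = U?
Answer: 4818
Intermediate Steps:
V(U) = 8 + U
u(K, v) = 8 + K + 3*v + K*v (u(K, v) = ((1*v)*K + 3*v) + (8 + K) = (v*K + 3*v) + (8 + K) = (K*v + 3*v) + (8 + K) = (3*v + K*v) + (8 + K) = 8 + K + 3*v + K*v)
(13*26 + u(6, √(4 + 0))) - 1*(-4448) = (13*26 + (8 + 6 + 3*√(4 + 0) + 6*√(4 + 0))) - 1*(-4448) = (338 + (8 + 6 + 3*√4 + 6*√4)) + 4448 = (338 + (8 + 6 + 3*2 + 6*2)) + 4448 = (338 + (8 + 6 + 6 + 12)) + 4448 = (338 + 32) + 4448 = 370 + 4448 = 4818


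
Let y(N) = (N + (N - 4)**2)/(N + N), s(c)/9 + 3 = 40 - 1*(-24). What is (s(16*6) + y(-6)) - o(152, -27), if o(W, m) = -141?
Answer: 4093/6 ≈ 682.17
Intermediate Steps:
s(c) = 549 (s(c) = -27 + 9*(40 - 1*(-24)) = -27 + 9*(40 + 24) = -27 + 9*64 = -27 + 576 = 549)
y(N) = (N + (-4 + N)**2)/(2*N) (y(N) = (N + (-4 + N)**2)/((2*N)) = (N + (-4 + N)**2)*(1/(2*N)) = (N + (-4 + N)**2)/(2*N))
(s(16*6) + y(-6)) - o(152, -27) = (549 + (1/2)*(-6 + (-4 - 6)**2)/(-6)) - 1*(-141) = (549 + (1/2)*(-1/6)*(-6 + (-10)**2)) + 141 = (549 + (1/2)*(-1/6)*(-6 + 100)) + 141 = (549 + (1/2)*(-1/6)*94) + 141 = (549 - 47/6) + 141 = 3247/6 + 141 = 4093/6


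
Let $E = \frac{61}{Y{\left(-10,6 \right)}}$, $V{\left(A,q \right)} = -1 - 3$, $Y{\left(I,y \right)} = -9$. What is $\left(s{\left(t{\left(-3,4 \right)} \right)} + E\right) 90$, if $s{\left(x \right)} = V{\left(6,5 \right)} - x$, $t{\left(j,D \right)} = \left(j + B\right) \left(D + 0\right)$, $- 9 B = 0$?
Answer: $110$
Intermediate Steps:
$B = 0$ ($B = \left(- \frac{1}{9}\right) 0 = 0$)
$V{\left(A,q \right)} = -4$ ($V{\left(A,q \right)} = -1 - 3 = -4$)
$t{\left(j,D \right)} = D j$ ($t{\left(j,D \right)} = \left(j + 0\right) \left(D + 0\right) = j D = D j$)
$E = - \frac{61}{9}$ ($E = \frac{61}{-9} = 61 \left(- \frac{1}{9}\right) = - \frac{61}{9} \approx -6.7778$)
$s{\left(x \right)} = -4 - x$
$\left(s{\left(t{\left(-3,4 \right)} \right)} + E\right) 90 = \left(\left(-4 - 4 \left(-3\right)\right) - \frac{61}{9}\right) 90 = \left(\left(-4 - -12\right) - \frac{61}{9}\right) 90 = \left(\left(-4 + 12\right) - \frac{61}{9}\right) 90 = \left(8 - \frac{61}{9}\right) 90 = \frac{11}{9} \cdot 90 = 110$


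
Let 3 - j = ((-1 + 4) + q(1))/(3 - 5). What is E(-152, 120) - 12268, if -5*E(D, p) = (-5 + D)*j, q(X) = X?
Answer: -12111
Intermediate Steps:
j = 5 (j = 3 - ((-1 + 4) + 1)/(3 - 5) = 3 - (3 + 1)/(-2) = 3 - 4*(-1)/2 = 3 - 1*(-2) = 3 + 2 = 5)
E(D, p) = 5 - D (E(D, p) = -(-5 + D)*5/5 = -(-25 + 5*D)/5 = 5 - D)
E(-152, 120) - 12268 = (5 - 1*(-152)) - 12268 = (5 + 152) - 12268 = 157 - 12268 = -12111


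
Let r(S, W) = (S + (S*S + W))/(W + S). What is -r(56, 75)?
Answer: -3267/131 ≈ -24.939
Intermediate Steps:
r(S, W) = (S + W + S**2)/(S + W) (r(S, W) = (S + (S**2 + W))/(S + W) = (S + (W + S**2))/(S + W) = (S + W + S**2)/(S + W))
-r(56, 75) = -(56 + 75 + 56**2)/(56 + 75) = -(56 + 75 + 3136)/131 = -3267/131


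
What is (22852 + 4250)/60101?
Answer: 27102/60101 ≈ 0.45094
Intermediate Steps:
(22852 + 4250)/60101 = 27102*(1/60101) = 27102/60101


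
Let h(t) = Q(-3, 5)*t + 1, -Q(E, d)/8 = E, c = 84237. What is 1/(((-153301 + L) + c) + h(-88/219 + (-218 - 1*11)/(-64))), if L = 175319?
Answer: 584/62098023 ≈ 9.4045e-6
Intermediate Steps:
Q(E, d) = -8*E
h(t) = 1 + 24*t (h(t) = (-8*(-3))*t + 1 = 24*t + 1 = 1 + 24*t)
1/(((-153301 + L) + c) + h(-88/219 + (-218 - 1*11)/(-64))) = 1/(((-153301 + 175319) + 84237) + (1 + 24*(-88/219 + (-218 - 1*11)/(-64)))) = 1/((22018 + 84237) + (1 + 24*(-88*1/219 + (-218 - 11)*(-1/64)))) = 1/(106255 + (1 + 24*(-88/219 - 229*(-1/64)))) = 1/(106255 + (1 + 24*(-88/219 + 229/64))) = 1/(106255 + (1 + 24*(44519/14016))) = 1/(106255 + (1 + 44519/584)) = 1/(106255 + 45103/584) = 1/(62098023/584) = 584/62098023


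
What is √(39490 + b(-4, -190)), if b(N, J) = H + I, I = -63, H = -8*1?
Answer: √39419 ≈ 198.54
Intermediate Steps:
H = -8
b(N, J) = -71 (b(N, J) = -8 - 63 = -71)
√(39490 + b(-4, -190)) = √(39490 - 71) = √39419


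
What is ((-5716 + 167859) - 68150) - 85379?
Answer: 8614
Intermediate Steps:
((-5716 + 167859) - 68150) - 85379 = (162143 - 68150) - 85379 = 93993 - 85379 = 8614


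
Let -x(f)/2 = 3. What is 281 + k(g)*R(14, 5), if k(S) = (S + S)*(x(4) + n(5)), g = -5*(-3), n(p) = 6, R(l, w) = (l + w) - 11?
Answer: 281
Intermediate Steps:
R(l, w) = -11 + l + w
g = 15
x(f) = -6 (x(f) = -2*3 = -6)
k(S) = 0 (k(S) = (S + S)*(-6 + 6) = (2*S)*0 = 0)
281 + k(g)*R(14, 5) = 281 + 0*(-11 + 14 + 5) = 281 + 0*8 = 281 + 0 = 281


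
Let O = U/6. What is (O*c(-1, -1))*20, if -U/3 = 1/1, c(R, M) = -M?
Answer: -10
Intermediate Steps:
U = -3 (U = -3/1 = -3*1 = -3)
O = -½ (O = -3/6 = -3*⅙ = -½ ≈ -0.50000)
(O*c(-1, -1))*20 = -(-1)*(-1)/2*20 = -½*1*20 = -½*20 = -10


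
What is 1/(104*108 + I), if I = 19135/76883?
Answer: 76883/863568991 ≈ 8.9029e-5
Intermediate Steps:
I = 19135/76883 (I = 19135*(1/76883) = 19135/76883 ≈ 0.24888)
1/(104*108 + I) = 1/(104*108 + 19135/76883) = 1/(11232 + 19135/76883) = 1/(863568991/76883) = 76883/863568991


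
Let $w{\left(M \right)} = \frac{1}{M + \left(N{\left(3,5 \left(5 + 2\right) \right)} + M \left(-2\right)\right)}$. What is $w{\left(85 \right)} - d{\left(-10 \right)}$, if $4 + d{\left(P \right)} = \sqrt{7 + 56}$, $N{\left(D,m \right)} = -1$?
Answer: $\frac{343}{86} - 3 \sqrt{7} \approx -3.9489$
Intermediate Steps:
$w{\left(M \right)} = \frac{1}{-1 - M}$ ($w{\left(M \right)} = \frac{1}{M + \left(-1 + M \left(-2\right)\right)} = \frac{1}{M - \left(1 + 2 M\right)} = \frac{1}{-1 - M}$)
$d{\left(P \right)} = -4 + 3 \sqrt{7}$ ($d{\left(P \right)} = -4 + \sqrt{7 + 56} = -4 + \sqrt{63} = -4 + 3 \sqrt{7}$)
$w{\left(85 \right)} - d{\left(-10 \right)} = - \frac{1}{1 + 85} - \left(-4 + 3 \sqrt{7}\right) = - \frac{1}{86} + \left(4 - 3 \sqrt{7}\right) = \frac{343}{86} - 3 \sqrt{7}$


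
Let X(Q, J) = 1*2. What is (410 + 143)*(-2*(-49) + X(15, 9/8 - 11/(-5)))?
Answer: 55300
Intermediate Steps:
X(Q, J) = 2
(410 + 143)*(-2*(-49) + X(15, 9/8 - 11/(-5))) = (410 + 143)*(-2*(-49) + 2) = 553*(98 + 2) = 553*100 = 55300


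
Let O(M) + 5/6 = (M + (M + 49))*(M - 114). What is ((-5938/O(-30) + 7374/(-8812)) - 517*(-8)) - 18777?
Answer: -612955828535/41852594 ≈ -14646.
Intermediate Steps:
O(M) = -⅚ + (-114 + M)*(49 + 2*M) (O(M) = -⅚ + (M + (M + 49))*(M - 114) = -⅚ + (M + (49 + M))*(-114 + M) = -⅚ + (49 + 2*M)*(-114 + M) = -⅚ + (-114 + M)*(49 + 2*M))
((-5938/O(-30) + 7374/(-8812)) - 517*(-8)) - 18777 = ((-5938/(-33521/6 - 179*(-30) + 2*(-30)²) + 7374/(-8812)) - 517*(-8)) - 18777 = ((-5938/(-33521/6 + 5370 + 2*900) + 7374*(-1/8812)) + 4136) - 18777 = ((-5938/(-33521/6 + 5370 + 1800) - 3687/4406) + 4136) - 18777 = ((-5938/9499/6 - 3687/4406) + 4136) - 18777 = ((-5938*6/9499 - 3687/4406) + 4136) - 18777 = ((-35628/9499 - 3687/4406) + 4136) - 18777 = (-191999781/41852594 + 4136) - 18777 = 172910329003/41852594 - 18777 = -612955828535/41852594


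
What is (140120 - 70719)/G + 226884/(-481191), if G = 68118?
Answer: 5980084093/10925922846 ≈ 0.54733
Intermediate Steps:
(140120 - 70719)/G + 226884/(-481191) = (140120 - 70719)/68118 + 226884/(-481191) = 69401*(1/68118) + 226884*(-1/481191) = 69401/68118 - 75628/160397 = 5980084093/10925922846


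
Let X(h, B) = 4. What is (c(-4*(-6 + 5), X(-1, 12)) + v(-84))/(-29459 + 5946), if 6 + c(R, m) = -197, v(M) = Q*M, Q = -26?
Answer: -283/3359 ≈ -0.084251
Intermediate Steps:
v(M) = -26*M
c(R, m) = -203 (c(R, m) = -6 - 197 = -203)
(c(-4*(-6 + 5), X(-1, 12)) + v(-84))/(-29459 + 5946) = (-203 - 26*(-84))/(-29459 + 5946) = (-203 + 2184)/(-23513) = 1981*(-1/23513) = -283/3359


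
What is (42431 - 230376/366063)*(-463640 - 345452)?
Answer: -4188989893986828/122021 ≈ -3.4330e+10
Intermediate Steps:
(42431 - 230376/366063)*(-463640 - 345452) = (42431 - 230376*1/366063)*(-809092) = (42431 - 76792/122021)*(-809092) = (5177396259/122021)*(-809092) = -4188989893986828/122021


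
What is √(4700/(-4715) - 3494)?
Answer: 3*I*√345324714/943 ≈ 59.119*I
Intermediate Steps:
√(4700/(-4715) - 3494) = √(4700*(-1/4715) - 3494) = √(-940/943 - 3494) = √(-3295782/943) = 3*I*√345324714/943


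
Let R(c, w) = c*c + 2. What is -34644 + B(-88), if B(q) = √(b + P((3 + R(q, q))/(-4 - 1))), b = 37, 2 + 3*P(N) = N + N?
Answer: -34644 + I*√224295/15 ≈ -34644.0 + 31.573*I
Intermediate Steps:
R(c, w) = 2 + c² (R(c, w) = c² + 2 = 2 + c²)
P(N) = -⅔ + 2*N/3 (P(N) = -⅔ + (N + N)/3 = -⅔ + (2*N)/3 = -⅔ + 2*N/3)
B(q) = √(107/3 - 2*q²/15) (B(q) = √(37 + (-⅔ + 2*((3 + (2 + q²))/(-4 - 1))/3)) = √(37 + (-⅔ + 2*((5 + q²)/(-5))/3)) = √(37 + (-⅔ + 2*((5 + q²)*(-⅕))/3)) = √(37 + (-⅔ + 2*(-1 - q²/5)/3)) = √(37 + (-⅔ + (-⅔ - 2*q²/15))) = √(37 + (-4/3 - 2*q²/15)) = √(107/3 - 2*q²/15))
-34644 + B(-88) = -34644 + √(8025 - 30*(-88)²)/15 = -34644 + √(8025 - 30*7744)/15 = -34644 + √(8025 - 232320)/15 = -34644 + √(-224295)/15 = -34644 + (I*√224295)/15 = -34644 + I*√224295/15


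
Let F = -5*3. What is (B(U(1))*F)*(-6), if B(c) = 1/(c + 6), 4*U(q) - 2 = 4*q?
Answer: 12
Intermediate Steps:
F = -15
U(q) = ½ + q (U(q) = ½ + (4*q)/4 = ½ + q)
B(c) = 1/(6 + c)
(B(U(1))*F)*(-6) = (-15/(6 + (½ + 1)))*(-6) = (-15/(6 + 3/2))*(-6) = (-15/(15/2))*(-6) = ((2/15)*(-15))*(-6) = -2*(-6) = 12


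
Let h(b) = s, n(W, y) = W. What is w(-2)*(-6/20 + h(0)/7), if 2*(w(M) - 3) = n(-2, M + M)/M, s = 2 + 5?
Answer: 49/20 ≈ 2.4500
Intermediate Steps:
s = 7
h(b) = 7
w(M) = 3 - 1/M (w(M) = 3 + (-2/M)/2 = 3 - 1/M)
w(-2)*(-6/20 + h(0)/7) = (3 - 1/(-2))*(-6/20 + 7/7) = (3 - 1*(-½))*(-6*1/20 + 7*(⅐)) = (3 + ½)*(-3/10 + 1) = (7/2)*(7/10) = 49/20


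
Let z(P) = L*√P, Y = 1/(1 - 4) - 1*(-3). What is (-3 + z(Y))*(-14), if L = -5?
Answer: 42 + 140*√6/3 ≈ 156.31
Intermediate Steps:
Y = 8/3 (Y = 1/(-3) + 3 = -⅓ + 3 = 8/3 ≈ 2.6667)
z(P) = -5*√P
(-3 + z(Y))*(-14) = (-3 - 10*√6/3)*(-14) = 42 + 140*√6/3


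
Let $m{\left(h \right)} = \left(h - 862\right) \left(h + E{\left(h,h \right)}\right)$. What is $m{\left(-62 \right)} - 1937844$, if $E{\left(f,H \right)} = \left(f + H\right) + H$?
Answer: $-1708692$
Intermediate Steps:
$E{\left(f,H \right)} = f + 2 H$ ($E{\left(f,H \right)} = \left(H + f\right) + H = f + 2 H$)
$m{\left(h \right)} = 4 h \left(-862 + h\right)$ ($m{\left(h \right)} = \left(h - 862\right) \left(h + \left(h + 2 h\right)\right) = \left(-862 + h\right) \left(h + 3 h\right) = \left(-862 + h\right) 4 h = 4 h \left(-862 + h\right)$)
$m{\left(-62 \right)} - 1937844 = 4 \left(-62\right) \left(-862 - 62\right) - 1937844 = 4 \left(-62\right) \left(-924\right) - 1937844 = 229152 - 1937844 = -1708692$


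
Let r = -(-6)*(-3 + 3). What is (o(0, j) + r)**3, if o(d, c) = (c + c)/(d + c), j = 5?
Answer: 8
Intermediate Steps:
o(d, c) = 2*c/(c + d) (o(d, c) = (2*c)/(c + d) = 2*c/(c + d))
r = 0 (r = -(-6)*0 = -3*0 = 0)
(o(0, j) + r)**3 = (2*5/(5 + 0) + 0)**3 = (2*5/5 + 0)**3 = (2*5*(1/5) + 0)**3 = (2 + 0)**3 = 2**3 = 8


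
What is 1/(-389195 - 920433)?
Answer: -1/1309628 ≈ -7.6358e-7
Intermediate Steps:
1/(-389195 - 920433) = 1/(-1309628) = -1/1309628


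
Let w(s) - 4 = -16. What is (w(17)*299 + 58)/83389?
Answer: -3530/83389 ≈ -0.042332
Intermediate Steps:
w(s) = -12 (w(s) = 4 - 16 = -12)
(w(17)*299 + 58)/83389 = (-12*299 + 58)/83389 = (-3588 + 58)*(1/83389) = -3530*1/83389 = -3530/83389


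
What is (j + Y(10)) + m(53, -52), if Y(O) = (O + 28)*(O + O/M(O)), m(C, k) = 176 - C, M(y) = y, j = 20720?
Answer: 21261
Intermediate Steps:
Y(O) = (1 + O)*(28 + O) (Y(O) = (O + 28)*(O + O/O) = (28 + O)*(O + 1) = (28 + O)*(1 + O) = (1 + O)*(28 + O))
(j + Y(10)) + m(53, -52) = (20720 + (28 + 10 + 10*(28 + 10))) + (176 - 1*53) = (20720 + (28 + 10 + 10*38)) + (176 - 53) = (20720 + (28 + 10 + 380)) + 123 = (20720 + 418) + 123 = 21138 + 123 = 21261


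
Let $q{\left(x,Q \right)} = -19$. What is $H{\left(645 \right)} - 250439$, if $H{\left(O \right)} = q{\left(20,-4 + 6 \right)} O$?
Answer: $-262694$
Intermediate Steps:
$H{\left(O \right)} = - 19 O$
$H{\left(645 \right)} - 250439 = \left(-19\right) 645 - 250439 = -12255 - 250439 = -262694$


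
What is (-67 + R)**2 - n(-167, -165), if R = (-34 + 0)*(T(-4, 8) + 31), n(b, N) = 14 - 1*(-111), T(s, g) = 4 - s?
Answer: 1940324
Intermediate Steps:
n(b, N) = 125 (n(b, N) = 14 + 111 = 125)
R = -1326 (R = (-34 + 0)*((4 - 1*(-4)) + 31) = -34*((4 + 4) + 31) = -34*(8 + 31) = -34*39 = -1326)
(-67 + R)**2 - n(-167, -165) = (-67 - 1326)**2 - 1*125 = (-1393)**2 - 125 = 1940449 - 125 = 1940324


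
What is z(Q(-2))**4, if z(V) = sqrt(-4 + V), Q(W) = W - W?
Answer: 16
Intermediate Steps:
Q(W) = 0
z(Q(-2))**4 = (sqrt(-4 + 0))**4 = (sqrt(-4))**4 = (2*I)**4 = 16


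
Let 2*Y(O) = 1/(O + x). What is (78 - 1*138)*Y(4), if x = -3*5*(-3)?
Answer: -30/49 ≈ -0.61224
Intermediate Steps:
x = 45 (x = -15*(-3) = 45)
Y(O) = 1/(2*(45 + O)) (Y(O) = 1/(2*(O + 45)) = 1/(2*(45 + O)))
(78 - 1*138)*Y(4) = (78 - 1*138)*(1/(2*(45 + 4))) = (78 - 138)*((½)/49) = -30/49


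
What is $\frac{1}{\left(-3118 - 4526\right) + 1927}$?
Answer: $- \frac{1}{5717} \approx -0.00017492$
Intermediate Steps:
$\frac{1}{\left(-3118 - 4526\right) + 1927} = \frac{1}{-7644 + 1927} = \frac{1}{-5717} = - \frac{1}{5717}$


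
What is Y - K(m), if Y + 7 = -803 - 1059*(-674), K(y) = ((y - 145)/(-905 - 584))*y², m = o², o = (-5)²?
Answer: 1249091484/1489 ≈ 8.3888e+5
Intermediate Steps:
o = 25
m = 625 (m = 25² = 625)
K(y) = y²*(145/1489 - y/1489) (K(y) = ((-145 + y)/(-1489))*y² = ((-145 + y)*(-1/1489))*y² = (145/1489 - y/1489)*y² = y²*(145/1489 - y/1489))
Y = 712956 (Y = -7 + (-803 - 1059*(-674)) = -7 + (-803 + 713766) = -7 + 712963 = 712956)
Y - K(m) = 712956 - 625²*(145 - 1*625)/1489 = 712956 - 390625*(145 - 625)/1489 = 712956 - 390625*(-480)/1489 = 712956 - 1*(-187500000/1489) = 712956 + 187500000/1489 = 1249091484/1489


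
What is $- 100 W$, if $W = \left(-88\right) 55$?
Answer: $484000$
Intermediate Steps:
$W = -4840$
$- 100 W = \left(-100\right) \left(-4840\right) = 484000$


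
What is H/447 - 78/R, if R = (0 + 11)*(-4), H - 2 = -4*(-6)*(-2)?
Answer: 16421/9834 ≈ 1.6698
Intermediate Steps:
H = -46 (H = 2 - 4*(-6)*(-2) = 2 + 24*(-2) = 2 - 48 = -46)
R = -44 (R = 11*(-4) = -44)
H/447 - 78/R = -46/447 - 78/(-44) = -46*1/447 - 78*(-1/44) = -46/447 + 39/22 = 16421/9834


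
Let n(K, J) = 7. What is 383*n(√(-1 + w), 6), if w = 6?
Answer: 2681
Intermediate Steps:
383*n(√(-1 + w), 6) = 383*7 = 2681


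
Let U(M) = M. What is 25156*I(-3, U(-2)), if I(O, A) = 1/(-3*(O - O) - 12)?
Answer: -6289/3 ≈ -2096.3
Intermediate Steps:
I(O, A) = -1/12 (I(O, A) = 1/(-3*0 - 12) = 1/(0 - 12) = 1/(-12) = -1/12)
25156*I(-3, U(-2)) = 25156*(-1/12) = -6289/3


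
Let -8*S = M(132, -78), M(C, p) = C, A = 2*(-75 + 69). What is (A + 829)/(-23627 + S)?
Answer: -1634/47287 ≈ -0.034555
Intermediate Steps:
A = -12 (A = 2*(-6) = -12)
S = -33/2 (S = -1/8*132 = -33/2 ≈ -16.500)
(A + 829)/(-23627 + S) = (-12 + 829)/(-23627 - 33/2) = 817/(-47287/2) = 817*(-2/47287) = -1634/47287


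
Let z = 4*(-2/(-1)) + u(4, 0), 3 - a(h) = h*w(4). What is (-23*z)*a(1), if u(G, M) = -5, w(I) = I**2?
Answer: 897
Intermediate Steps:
a(h) = 3 - 16*h (a(h) = 3 - h*4**2 = 3 - h*16 = 3 - 16*h)
z = 3 (z = 4*(-2/(-1)) - 5 = 4*(-2*(-1)) - 5 = 4*2 - 5 = 8 - 5 = 3)
(-23*z)*a(1) = (-23*3)*(3 - 16*1) = -69*(3 - 16) = -69*(-13) = 897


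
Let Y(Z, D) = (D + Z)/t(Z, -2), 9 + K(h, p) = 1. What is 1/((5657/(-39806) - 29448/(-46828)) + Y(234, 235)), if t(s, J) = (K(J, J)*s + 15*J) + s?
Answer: 388651374228/79893204233 ≈ 4.8646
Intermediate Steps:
K(h, p) = -8 (K(h, p) = -9 + 1 = -8)
t(s, J) = -7*s + 15*J (t(s, J) = (-8*s + 15*J) + s = -7*s + 15*J)
Y(Z, D) = (D + Z)/(-30 - 7*Z) (Y(Z, D) = (D + Z)/(-7*Z + 15*(-2)) = (D + Z)/(-7*Z - 30) = (D + Z)/(-30 - 7*Z))
1/((5657/(-39806) - 29448/(-46828)) + Y(234, 235)) = 1/((5657/(-39806) - 29448/(-46828)) + (235 + 234)/(-30 - 7*234)) = 1/((5657*(-1/39806) - 29448*(-1/46828)) + 469/(-30 - 1638)) = 1/((-5657/39806 + 7362/11707) + 469/(-1668)) = 1/(226825273/466008842 - 1/1668*469) = 1/(226825273/466008842 - 469/1668) = 1/(79893204233/388651374228) = 388651374228/79893204233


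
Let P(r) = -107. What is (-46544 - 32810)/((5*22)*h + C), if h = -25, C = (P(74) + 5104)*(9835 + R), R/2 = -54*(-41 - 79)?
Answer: -79354/113903865 ≈ -0.00069667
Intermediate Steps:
R = 12960 (R = 2*(-54*(-41 - 79)) = 2*(-54*(-120)) = 2*6480 = 12960)
C = 113906615 (C = (-107 + 5104)*(9835 + 12960) = 4997*22795 = 113906615)
(-46544 - 32810)/((5*22)*h + C) = (-46544 - 32810)/((5*22)*(-25) + 113906615) = -79354/(110*(-25) + 113906615) = -79354/(-2750 + 113906615) = -79354/113903865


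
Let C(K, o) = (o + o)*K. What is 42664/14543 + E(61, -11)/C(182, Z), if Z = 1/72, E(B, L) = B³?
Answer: 59421606718/1323413 ≈ 44900.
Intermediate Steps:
Z = 1/72 ≈ 0.013889
C(K, o) = 2*K*o (C(K, o) = (2*o)*K = 2*K*o)
42664/14543 + E(61, -11)/C(182, Z) = 42664/14543 + 61³/((2*182*(1/72))) = 42664*(1/14543) + 226981/(91/18) = 42664/14543 + 226981*(18/91) = 42664/14543 + 4085658/91 = 59421606718/1323413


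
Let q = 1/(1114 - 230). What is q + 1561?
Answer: 1379925/884 ≈ 1561.0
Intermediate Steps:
q = 1/884 ≈ 0.0011312
q + 1561 = 1/884 + 1561 = 1379925/884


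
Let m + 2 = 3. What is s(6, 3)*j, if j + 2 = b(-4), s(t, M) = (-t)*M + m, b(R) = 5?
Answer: -51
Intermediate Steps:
m = 1 (m = -2 + 3 = 1)
s(t, M) = 1 - M*t (s(t, M) = (-t)*M + 1 = -M*t + 1 = 1 - M*t)
j = 3 (j = -2 + 5 = 3)
s(6, 3)*j = (1 - 1*3*6)*3 = (1 - 18)*3 = -17*3 = -51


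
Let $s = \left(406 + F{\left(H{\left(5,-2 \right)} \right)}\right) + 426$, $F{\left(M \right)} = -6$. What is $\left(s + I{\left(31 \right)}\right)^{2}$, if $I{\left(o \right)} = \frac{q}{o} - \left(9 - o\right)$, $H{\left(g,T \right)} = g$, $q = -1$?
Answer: $\frac{691006369}{961} \approx 7.1905 \cdot 10^{5}$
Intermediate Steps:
$s = 826$ ($s = \left(406 - 6\right) + 426 = 400 + 426 = 826$)
$I{\left(o \right)} = -9 + o - \frac{1}{o}$ ($I{\left(o \right)} = - \frac{1}{o} - \left(9 - o\right) = - \frac{1}{o} + \left(-9 + o\right) = -9 + o - \frac{1}{o}$)
$\left(s + I{\left(31 \right)}\right)^{2} = \left(826 - - \frac{681}{31}\right)^{2} = \left(826 + \frac{681}{31}\right)^{2} = \left(\frac{26287}{31}\right)^{2} = \frac{691006369}{961}$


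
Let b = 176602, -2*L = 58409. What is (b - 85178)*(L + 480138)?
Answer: 41226144304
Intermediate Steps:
L = -58409/2 (L = -½*58409 = -58409/2 ≈ -29205.)
(b - 85178)*(L + 480138) = (176602 - 85178)*(-58409/2 + 480138) = 91424*(901867/2) = 41226144304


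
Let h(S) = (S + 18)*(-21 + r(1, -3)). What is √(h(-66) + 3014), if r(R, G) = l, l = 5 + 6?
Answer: √3494 ≈ 59.110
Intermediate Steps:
l = 11
r(R, G) = 11
h(S) = -180 - 10*S (h(S) = (S + 18)*(-21 + 11) = (18 + S)*(-10) = -180 - 10*S)
√(h(-66) + 3014) = √((-180 - 10*(-66)) + 3014) = √((-180 + 660) + 3014) = √(480 + 3014) = √3494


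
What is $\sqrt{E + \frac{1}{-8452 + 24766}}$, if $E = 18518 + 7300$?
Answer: $\frac{\sqrt{6871372831842}}{16314} \approx 160.68$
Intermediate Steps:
$E = 25818$
$\sqrt{E + \frac{1}{-8452 + 24766}} = \sqrt{25818 + \frac{1}{-8452 + 24766}} = \sqrt{25818 + \frac{1}{16314}} = \sqrt{\frac{421194853}{16314}} = \frac{\sqrt{6871372831842}}{16314}$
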